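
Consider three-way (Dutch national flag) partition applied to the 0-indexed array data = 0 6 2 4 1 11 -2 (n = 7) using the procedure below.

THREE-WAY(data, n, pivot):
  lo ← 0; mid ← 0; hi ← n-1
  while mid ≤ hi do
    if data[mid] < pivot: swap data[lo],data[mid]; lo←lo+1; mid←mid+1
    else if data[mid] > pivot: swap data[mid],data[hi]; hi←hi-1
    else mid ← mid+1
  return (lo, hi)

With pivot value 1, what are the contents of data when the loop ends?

lo=0 mid=0 hi=6
0<1: swap(0,0), lo=1 mid=1 ⇒ 0 6 2 4 1 11 -2
6>1: swap(1,6), hi=5 ⇒ 0 -2 2 4 1 11 6
-2<1: swap(1,1), lo=2 mid=2 ⇒ 0 -2 2 4 1 11 6
2>1: swap(2,5), hi=4 ⇒ 0 -2 11 4 1 2 6
11>1: swap(2,4), hi=3 ⇒ 0 -2 1 4 11 2 6
1=1: mid=3
4>1: swap(3,3), hi=2 ⇒ 0 -2 1 4 11 2 6
done. lo=2 hi=2; data=0 -2 1 4 11 2 6

0 -2 1 4 11 2 6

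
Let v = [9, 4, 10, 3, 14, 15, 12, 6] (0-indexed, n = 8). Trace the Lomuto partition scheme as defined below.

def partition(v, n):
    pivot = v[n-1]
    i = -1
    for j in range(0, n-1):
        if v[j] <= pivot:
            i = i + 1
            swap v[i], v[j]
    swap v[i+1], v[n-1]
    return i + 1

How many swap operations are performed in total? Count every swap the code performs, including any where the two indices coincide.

3

pivot=6, i=-1
j=0: 9>6, skip
j=1: 4≤6, i=0, swap(0,1) ⇒ [4, 9, 10, 3, 14, 15, 12, 6]
j=2: 10>6, skip
j=3: 3≤6, i=1, swap(1,3) ⇒ [4, 3, 10, 9, 14, 15, 12, 6]
j=4: 14>6, skip
j=5: 15>6, skip
j=6: 12>6, skip
swap(2,7) ⇒ [4, 3, 6, 9, 14, 15, 12, 10]; return 2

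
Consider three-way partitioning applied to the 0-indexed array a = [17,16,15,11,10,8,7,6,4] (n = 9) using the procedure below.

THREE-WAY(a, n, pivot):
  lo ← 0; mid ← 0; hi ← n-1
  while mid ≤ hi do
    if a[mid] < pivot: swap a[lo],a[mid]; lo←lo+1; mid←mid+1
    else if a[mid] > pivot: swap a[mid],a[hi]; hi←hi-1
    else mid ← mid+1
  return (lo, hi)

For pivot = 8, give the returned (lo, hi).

lo=0 mid=0 hi=8
17>8: swap(0,8), hi=7 ⇒ [4,16,15,11,10,8,7,6,17]
4<8: swap(0,0), lo=1 mid=1 ⇒ [4,16,15,11,10,8,7,6,17]
16>8: swap(1,7), hi=6 ⇒ [4,6,15,11,10,8,7,16,17]
6<8: swap(1,1), lo=2 mid=2 ⇒ [4,6,15,11,10,8,7,16,17]
15>8: swap(2,6), hi=5 ⇒ [4,6,7,11,10,8,15,16,17]
7<8: swap(2,2), lo=3 mid=3 ⇒ [4,6,7,11,10,8,15,16,17]
11>8: swap(3,5), hi=4 ⇒ [4,6,7,8,10,11,15,16,17]
8=8: mid=4
10>8: swap(4,4), hi=3 ⇒ [4,6,7,8,10,11,15,16,17]
done. lo=3 hi=3; a=[4,6,7,8,10,11,15,16,17]

(3, 3)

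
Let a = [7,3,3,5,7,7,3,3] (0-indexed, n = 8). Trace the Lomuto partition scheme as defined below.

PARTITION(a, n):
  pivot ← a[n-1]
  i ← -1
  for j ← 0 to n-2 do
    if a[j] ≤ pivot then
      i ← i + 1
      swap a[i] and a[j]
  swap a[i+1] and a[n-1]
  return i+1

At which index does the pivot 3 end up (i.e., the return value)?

pivot=3, i=-1
j=0: 7>3, skip
j=1: 3≤3, i=0, swap(0,1) ⇒ [3,7,3,5,7,7,3,3]
j=2: 3≤3, i=1, swap(1,2) ⇒ [3,3,7,5,7,7,3,3]
j=3: 5>3, skip
j=4: 7>3, skip
j=5: 7>3, skip
j=6: 3≤3, i=2, swap(2,6) ⇒ [3,3,3,5,7,7,7,3]
swap(3,7) ⇒ [3,3,3,3,7,7,7,5]; return 3

3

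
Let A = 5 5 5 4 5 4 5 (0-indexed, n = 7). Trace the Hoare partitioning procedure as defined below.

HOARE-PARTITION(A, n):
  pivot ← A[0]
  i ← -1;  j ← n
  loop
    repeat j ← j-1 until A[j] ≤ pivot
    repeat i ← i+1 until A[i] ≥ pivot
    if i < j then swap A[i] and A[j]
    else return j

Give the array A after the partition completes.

5 4 5 4 5 5 5

pivot = A[0] = 5; i = -1, j = 7
j→6 (A[6]=5≤5), i→0 (A[0]=5≥5); i<j, swap → 5 5 5 4 5 4 5
j→5 (A[5]=4≤5), i→1 (A[1]=5≥5); i<j, swap → 5 4 5 4 5 5 5
j→4 (A[4]=5≤5), i→2 (A[2]=5≥5); i<j, swap → 5 4 5 4 5 5 5
j→3, i→4; i≥j, return j=3. A = 5 4 5 4 5 5 5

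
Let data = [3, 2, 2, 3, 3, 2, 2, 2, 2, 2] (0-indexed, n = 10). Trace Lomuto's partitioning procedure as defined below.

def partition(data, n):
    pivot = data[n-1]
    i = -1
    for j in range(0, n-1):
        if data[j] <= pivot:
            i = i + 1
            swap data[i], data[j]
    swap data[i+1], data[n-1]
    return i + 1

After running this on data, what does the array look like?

[2, 2, 2, 2, 2, 2, 2, 3, 3, 3]

pivot=2, i=-1
j=0: 3>2, skip
j=1: 2≤2, i=0, swap(0,1) ⇒ [2, 3, 2, 3, 3, 2, 2, 2, 2, 2]
j=2: 2≤2, i=1, swap(1,2) ⇒ [2, 2, 3, 3, 3, 2, 2, 2, 2, 2]
j=3: 3>2, skip
j=4: 3>2, skip
j=5: 2≤2, i=2, swap(2,5) ⇒ [2, 2, 2, 3, 3, 3, 2, 2, 2, 2]
j=6: 2≤2, i=3, swap(3,6) ⇒ [2, 2, 2, 2, 3, 3, 3, 2, 2, 2]
j=7: 2≤2, i=4, swap(4,7) ⇒ [2, 2, 2, 2, 2, 3, 3, 3, 2, 2]
j=8: 2≤2, i=5, swap(5,8) ⇒ [2, 2, 2, 2, 2, 2, 3, 3, 3, 2]
swap(6,9) ⇒ [2, 2, 2, 2, 2, 2, 2, 3, 3, 3]; return 6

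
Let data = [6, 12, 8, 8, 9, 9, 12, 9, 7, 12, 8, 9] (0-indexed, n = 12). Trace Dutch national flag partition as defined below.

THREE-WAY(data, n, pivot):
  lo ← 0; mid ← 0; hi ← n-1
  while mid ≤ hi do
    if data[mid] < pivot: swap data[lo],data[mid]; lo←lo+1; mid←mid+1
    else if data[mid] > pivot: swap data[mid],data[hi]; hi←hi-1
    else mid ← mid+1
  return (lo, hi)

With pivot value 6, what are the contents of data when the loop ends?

[6, 8, 8, 9, 9, 12, 9, 7, 12, 8, 9, 12]

lo=0 mid=0 hi=11
6=6: mid=1
12>6: swap(1,11), hi=10 ⇒ [6, 9, 8, 8, 9, 9, 12, 9, 7, 12, 8, 12]
9>6: swap(1,10), hi=9 ⇒ [6, 8, 8, 8, 9, 9, 12, 9, 7, 12, 9, 12]
8>6: swap(1,9), hi=8 ⇒ [6, 12, 8, 8, 9, 9, 12, 9, 7, 8, 9, 12]
12>6: swap(1,8), hi=7 ⇒ [6, 7, 8, 8, 9, 9, 12, 9, 12, 8, 9, 12]
7>6: swap(1,7), hi=6 ⇒ [6, 9, 8, 8, 9, 9, 12, 7, 12, 8, 9, 12]
9>6: swap(1,6), hi=5 ⇒ [6, 12, 8, 8, 9, 9, 9, 7, 12, 8, 9, 12]
12>6: swap(1,5), hi=4 ⇒ [6, 9, 8, 8, 9, 12, 9, 7, 12, 8, 9, 12]
9>6: swap(1,4), hi=3 ⇒ [6, 9, 8, 8, 9, 12, 9, 7, 12, 8, 9, 12]
9>6: swap(1,3), hi=2 ⇒ [6, 8, 8, 9, 9, 12, 9, 7, 12, 8, 9, 12]
8>6: swap(1,2), hi=1 ⇒ [6, 8, 8, 9, 9, 12, 9, 7, 12, 8, 9, 12]
8>6: swap(1,1), hi=0 ⇒ [6, 8, 8, 9, 9, 12, 9, 7, 12, 8, 9, 12]
done. lo=0 hi=0; data=[6, 8, 8, 9, 9, 12, 9, 7, 12, 8, 9, 12]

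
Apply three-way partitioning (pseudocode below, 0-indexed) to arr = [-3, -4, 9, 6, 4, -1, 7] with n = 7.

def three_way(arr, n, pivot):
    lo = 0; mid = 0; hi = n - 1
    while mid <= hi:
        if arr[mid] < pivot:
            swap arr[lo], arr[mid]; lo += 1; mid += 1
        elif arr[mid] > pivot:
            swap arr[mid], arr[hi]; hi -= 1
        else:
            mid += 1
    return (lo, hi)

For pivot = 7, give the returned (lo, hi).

pivot = 7; lo=0, mid=0, hi=6
arr[mid]=-3<7: swap arr[0],arr[0]; lo=1,mid=1 → [-3, -4, 9, 6, 4, -1, 7]
arr[mid]=-4<7: swap arr[1],arr[1]; lo=2,mid=2 → [-3, -4, 9, 6, 4, -1, 7]
arr[mid]=9>7: swap arr[2],arr[6]; hi=5 → [-3, -4, 7, 6, 4, -1, 9]
arr[mid]=7=7: mid=3
arr[mid]=6<7: swap arr[2],arr[3]; lo=3,mid=4 → [-3, -4, 6, 7, 4, -1, 9]
arr[mid]=4<7: swap arr[3],arr[4]; lo=4,mid=5 → [-3, -4, 6, 4, 7, -1, 9]
arr[mid]=-1<7: swap arr[4],arr[5]; lo=5,mid=6 → [-3, -4, 6, 4, -1, 7, 9]
end: lo=5, hi=5; arr = [-3, -4, 6, 4, -1, 7, 9]

(5, 5)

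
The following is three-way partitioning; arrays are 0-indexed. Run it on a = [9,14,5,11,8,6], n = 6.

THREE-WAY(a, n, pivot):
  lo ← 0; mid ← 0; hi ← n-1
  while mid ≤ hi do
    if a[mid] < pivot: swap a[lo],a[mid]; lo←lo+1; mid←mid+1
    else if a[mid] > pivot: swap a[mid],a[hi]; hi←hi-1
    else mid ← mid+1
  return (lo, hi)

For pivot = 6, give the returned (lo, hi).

pivot = 6; lo=0, mid=0, hi=5
a[mid]=9>6: swap a[0],a[5]; hi=4 → [6,14,5,11,8,9]
a[mid]=6=6: mid=1
a[mid]=14>6: swap a[1],a[4]; hi=3 → [6,8,5,11,14,9]
a[mid]=8>6: swap a[1],a[3]; hi=2 → [6,11,5,8,14,9]
a[mid]=11>6: swap a[1],a[2]; hi=1 → [6,5,11,8,14,9]
a[mid]=5<6: swap a[0],a[1]; lo=1,mid=2 → [5,6,11,8,14,9]
end: lo=1, hi=1; a = [5,6,11,8,14,9]

(1, 1)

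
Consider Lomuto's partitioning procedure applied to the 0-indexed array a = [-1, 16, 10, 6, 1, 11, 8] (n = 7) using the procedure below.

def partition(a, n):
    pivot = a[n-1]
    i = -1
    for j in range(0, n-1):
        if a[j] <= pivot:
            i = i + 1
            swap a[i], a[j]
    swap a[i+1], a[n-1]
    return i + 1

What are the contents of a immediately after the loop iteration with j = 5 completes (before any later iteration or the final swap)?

pivot=8, i=-1
j=0: -1≤8, i=0, swap(0,0) ⇒ [-1, 16, 10, 6, 1, 11, 8]
j=1: 16>8, skip
j=2: 10>8, skip
j=3: 6≤8, i=1, swap(1,3) ⇒ [-1, 6, 10, 16, 1, 11, 8]
j=4: 1≤8, i=2, swap(2,4) ⇒ [-1, 6, 1, 16, 10, 11, 8]
j=5: 11>8, skip
(after j=5) a = [-1, 6, 1, 16, 10, 11, 8]

[-1, 6, 1, 16, 10, 11, 8]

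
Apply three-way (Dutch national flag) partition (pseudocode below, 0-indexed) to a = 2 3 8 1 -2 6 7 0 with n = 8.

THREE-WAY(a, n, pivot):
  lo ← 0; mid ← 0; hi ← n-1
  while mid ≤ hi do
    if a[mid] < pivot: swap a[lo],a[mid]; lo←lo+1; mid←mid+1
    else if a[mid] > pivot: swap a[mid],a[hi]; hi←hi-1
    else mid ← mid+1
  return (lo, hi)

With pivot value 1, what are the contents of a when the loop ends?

lo=0 mid=0 hi=7
2>1: swap(0,7), hi=6 ⇒ 0 3 8 1 -2 6 7 2
0<1: swap(0,0), lo=1 mid=1 ⇒ 0 3 8 1 -2 6 7 2
3>1: swap(1,6), hi=5 ⇒ 0 7 8 1 -2 6 3 2
7>1: swap(1,5), hi=4 ⇒ 0 6 8 1 -2 7 3 2
6>1: swap(1,4), hi=3 ⇒ 0 -2 8 1 6 7 3 2
-2<1: swap(1,1), lo=2 mid=2 ⇒ 0 -2 8 1 6 7 3 2
8>1: swap(2,3), hi=2 ⇒ 0 -2 1 8 6 7 3 2
1=1: mid=3
done. lo=2 hi=2; a=0 -2 1 8 6 7 3 2

0 -2 1 8 6 7 3 2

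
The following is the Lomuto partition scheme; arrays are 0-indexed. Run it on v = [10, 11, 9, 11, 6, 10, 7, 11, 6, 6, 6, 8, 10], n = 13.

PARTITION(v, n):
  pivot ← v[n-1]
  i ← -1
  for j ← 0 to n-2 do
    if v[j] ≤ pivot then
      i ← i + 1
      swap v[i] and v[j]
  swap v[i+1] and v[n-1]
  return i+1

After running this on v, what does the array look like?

pivot = v[12] = 10; i = -1
j=0: v[0]=10 ≤ 10 → i=0, swap v[0],v[0] (no change) → [10, 11, 9, 11, 6, 10, 7, 11, 6, 6, 6, 8, 10]
j=1: v[1]=11 > 10 → no swap
j=2: v[2]=9 ≤ 10 → i=1, swap v[1],v[2] → [10, 9, 11, 11, 6, 10, 7, 11, 6, 6, 6, 8, 10]
j=3: v[3]=11 > 10 → no swap
j=4: v[4]=6 ≤ 10 → i=2, swap v[2],v[4] → [10, 9, 6, 11, 11, 10, 7, 11, 6, 6, 6, 8, 10]
j=5: v[5]=10 ≤ 10 → i=3, swap v[3],v[5] → [10, 9, 6, 10, 11, 11, 7, 11, 6, 6, 6, 8, 10]
j=6: v[6]=7 ≤ 10 → i=4, swap v[4],v[6] → [10, 9, 6, 10, 7, 11, 11, 11, 6, 6, 6, 8, 10]
j=7: v[7]=11 > 10 → no swap
j=8: v[8]=6 ≤ 10 → i=5, swap v[5],v[8] → [10, 9, 6, 10, 7, 6, 11, 11, 11, 6, 6, 8, 10]
j=9: v[9]=6 ≤ 10 → i=6, swap v[6],v[9] → [10, 9, 6, 10, 7, 6, 6, 11, 11, 11, 6, 8, 10]
j=10: v[10]=6 ≤ 10 → i=7, swap v[7],v[10] → [10, 9, 6, 10, 7, 6, 6, 6, 11, 11, 11, 8, 10]
j=11: v[11]=8 ≤ 10 → i=8, swap v[8],v[11] → [10, 9, 6, 10, 7, 6, 6, 6, 8, 11, 11, 11, 10]
final swap v[9],v[12] → [10, 9, 6, 10, 7, 6, 6, 6, 8, 10, 11, 11, 11]; return 9

[10, 9, 6, 10, 7, 6, 6, 6, 8, 10, 11, 11, 11]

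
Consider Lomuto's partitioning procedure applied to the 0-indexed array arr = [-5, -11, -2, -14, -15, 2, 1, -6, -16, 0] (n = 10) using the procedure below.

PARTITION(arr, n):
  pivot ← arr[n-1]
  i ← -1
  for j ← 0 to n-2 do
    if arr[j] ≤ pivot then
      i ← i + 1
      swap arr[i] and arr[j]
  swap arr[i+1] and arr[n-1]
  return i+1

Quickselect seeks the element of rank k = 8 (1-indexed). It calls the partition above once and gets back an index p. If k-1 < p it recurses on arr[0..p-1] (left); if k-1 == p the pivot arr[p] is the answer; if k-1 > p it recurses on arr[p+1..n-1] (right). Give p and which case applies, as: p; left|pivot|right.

pivot = arr[9] = 0; i = -1
j=0: arr[0]=-5 ≤ 0 → i=0, swap arr[0],arr[0] (no change) → [-5, -11, -2, -14, -15, 2, 1, -6, -16, 0]
j=1: arr[1]=-11 ≤ 0 → i=1, swap arr[1],arr[1] (no change) → [-5, -11, -2, -14, -15, 2, 1, -6, -16, 0]
j=2: arr[2]=-2 ≤ 0 → i=2, swap arr[2],arr[2] (no change) → [-5, -11, -2, -14, -15, 2, 1, -6, -16, 0]
j=3: arr[3]=-14 ≤ 0 → i=3, swap arr[3],arr[3] (no change) → [-5, -11, -2, -14, -15, 2, 1, -6, -16, 0]
j=4: arr[4]=-15 ≤ 0 → i=4, swap arr[4],arr[4] (no change) → [-5, -11, -2, -14, -15, 2, 1, -6, -16, 0]
j=5: arr[5]=2 > 0 → no swap
j=6: arr[6]=1 > 0 → no swap
j=7: arr[7]=-6 ≤ 0 → i=5, swap arr[5],arr[7] → [-5, -11, -2, -14, -15, -6, 1, 2, -16, 0]
j=8: arr[8]=-16 ≤ 0 → i=6, swap arr[6],arr[8] → [-5, -11, -2, -14, -15, -6, -16, 2, 1, 0]
final swap arr[7],arr[9] → [-5, -11, -2, -14, -15, -6, -16, 0, 1, 2]; return 7
p = 7; k-1 = 7 == 7 ⇒ pivot

7; pivot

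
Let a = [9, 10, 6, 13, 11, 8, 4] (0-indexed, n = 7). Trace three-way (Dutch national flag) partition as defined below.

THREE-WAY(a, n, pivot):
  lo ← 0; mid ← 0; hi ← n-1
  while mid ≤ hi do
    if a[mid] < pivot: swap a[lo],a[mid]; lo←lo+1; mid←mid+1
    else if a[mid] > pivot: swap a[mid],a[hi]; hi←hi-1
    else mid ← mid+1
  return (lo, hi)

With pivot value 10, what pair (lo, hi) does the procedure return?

(4, 4)

lo=0 mid=0 hi=6
9<10: swap(0,0), lo=1 mid=1 ⇒ [9, 10, 6, 13, 11, 8, 4]
10=10: mid=2
6<10: swap(1,2), lo=2 mid=3 ⇒ [9, 6, 10, 13, 11, 8, 4]
13>10: swap(3,6), hi=5 ⇒ [9, 6, 10, 4, 11, 8, 13]
4<10: swap(2,3), lo=3 mid=4 ⇒ [9, 6, 4, 10, 11, 8, 13]
11>10: swap(4,5), hi=4 ⇒ [9, 6, 4, 10, 8, 11, 13]
8<10: swap(3,4), lo=4 mid=5 ⇒ [9, 6, 4, 8, 10, 11, 13]
done. lo=4 hi=4; a=[9, 6, 4, 8, 10, 11, 13]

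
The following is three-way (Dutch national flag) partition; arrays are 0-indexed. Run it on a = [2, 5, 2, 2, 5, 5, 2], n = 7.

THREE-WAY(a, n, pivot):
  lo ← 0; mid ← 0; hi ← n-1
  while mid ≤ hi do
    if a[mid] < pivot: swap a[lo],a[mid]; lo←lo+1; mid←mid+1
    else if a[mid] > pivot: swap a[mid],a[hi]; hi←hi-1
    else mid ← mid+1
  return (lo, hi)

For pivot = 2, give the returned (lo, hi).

(0, 3)

pivot = 2; lo=0, mid=0, hi=6
a[mid]=2=2: mid=1
a[mid]=5>2: swap a[1],a[6]; hi=5 → [2, 2, 2, 2, 5, 5, 5]
a[mid]=2=2: mid=2
a[mid]=2=2: mid=3
a[mid]=2=2: mid=4
a[mid]=5>2: swap a[4],a[5]; hi=4 → [2, 2, 2, 2, 5, 5, 5]
a[mid]=5>2: swap a[4],a[4]; hi=3 → [2, 2, 2, 2, 5, 5, 5]
end: lo=0, hi=3; a = [2, 2, 2, 2, 5, 5, 5]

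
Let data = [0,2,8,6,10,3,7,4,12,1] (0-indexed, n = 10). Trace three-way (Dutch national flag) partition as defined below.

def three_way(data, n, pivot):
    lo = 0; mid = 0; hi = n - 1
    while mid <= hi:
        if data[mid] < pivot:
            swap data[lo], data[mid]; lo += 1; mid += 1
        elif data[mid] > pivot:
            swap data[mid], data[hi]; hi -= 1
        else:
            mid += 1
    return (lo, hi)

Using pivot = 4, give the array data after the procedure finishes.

pivot = 4; lo=0, mid=0, hi=9
data[mid]=0<4: swap data[0],data[0]; lo=1,mid=1 → [0,2,8,6,10,3,7,4,12,1]
data[mid]=2<4: swap data[1],data[1]; lo=2,mid=2 → [0,2,8,6,10,3,7,4,12,1]
data[mid]=8>4: swap data[2],data[9]; hi=8 → [0,2,1,6,10,3,7,4,12,8]
data[mid]=1<4: swap data[2],data[2]; lo=3,mid=3 → [0,2,1,6,10,3,7,4,12,8]
data[mid]=6>4: swap data[3],data[8]; hi=7 → [0,2,1,12,10,3,7,4,6,8]
data[mid]=12>4: swap data[3],data[7]; hi=6 → [0,2,1,4,10,3,7,12,6,8]
data[mid]=4=4: mid=4
data[mid]=10>4: swap data[4],data[6]; hi=5 → [0,2,1,4,7,3,10,12,6,8]
data[mid]=7>4: swap data[4],data[5]; hi=4 → [0,2,1,4,3,7,10,12,6,8]
data[mid]=3<4: swap data[3],data[4]; lo=4,mid=5 → [0,2,1,3,4,7,10,12,6,8]
end: lo=4, hi=4; data = [0,2,1,3,4,7,10,12,6,8]

[0,2,1,3,4,7,10,12,6,8]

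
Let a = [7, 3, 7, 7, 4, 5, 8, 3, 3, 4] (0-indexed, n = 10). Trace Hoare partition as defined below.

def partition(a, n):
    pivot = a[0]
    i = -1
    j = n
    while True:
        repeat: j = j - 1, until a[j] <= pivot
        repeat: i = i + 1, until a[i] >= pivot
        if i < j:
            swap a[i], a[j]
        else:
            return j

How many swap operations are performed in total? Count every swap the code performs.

pivot = a[0] = 7; i = -1, j = 10
j→9 (a[9]=4≤7), i→0 (a[0]=7≥7); i<j, swap → [4, 3, 7, 7, 4, 5, 8, 3, 3, 7]
j→8 (a[8]=3≤7), i→2 (a[2]=7≥7); i<j, swap → [4, 3, 3, 7, 4, 5, 8, 3, 7, 7]
j→7 (a[7]=3≤7), i→3 (a[3]=7≥7); i<j, swap → [4, 3, 3, 3, 4, 5, 8, 7, 7, 7]
j→5, i→6; i≥j, return j=5. a = [4, 3, 3, 3, 4, 5, 8, 7, 7, 7]

3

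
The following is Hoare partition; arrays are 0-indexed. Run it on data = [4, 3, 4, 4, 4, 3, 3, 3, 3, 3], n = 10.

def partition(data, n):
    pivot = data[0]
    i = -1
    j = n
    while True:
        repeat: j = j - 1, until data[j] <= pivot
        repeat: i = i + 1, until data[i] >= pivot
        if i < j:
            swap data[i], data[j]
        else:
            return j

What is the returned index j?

5

pivot = data[0] = 4; i = -1, j = 10
j→9 (data[9]=3≤4), i→0 (data[0]=4≥4); i<j, swap → [3, 3, 4, 4, 4, 3, 3, 3, 3, 4]
j→8 (data[8]=3≤4), i→2 (data[2]=4≥4); i<j, swap → [3, 3, 3, 4, 4, 3, 3, 3, 4, 4]
j→7 (data[7]=3≤4), i→3 (data[3]=4≥4); i<j, swap → [3, 3, 3, 3, 4, 3, 3, 4, 4, 4]
j→6 (data[6]=3≤4), i→4 (data[4]=4≥4); i<j, swap → [3, 3, 3, 3, 3, 3, 4, 4, 4, 4]
j→5, i→6; i≥j, return j=5. data = [3, 3, 3, 3, 3, 3, 4, 4, 4, 4]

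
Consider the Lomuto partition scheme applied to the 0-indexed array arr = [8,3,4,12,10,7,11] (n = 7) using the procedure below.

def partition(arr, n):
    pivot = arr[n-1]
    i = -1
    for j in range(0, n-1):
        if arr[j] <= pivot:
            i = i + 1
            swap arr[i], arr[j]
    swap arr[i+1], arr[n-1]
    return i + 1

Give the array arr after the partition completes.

[8,3,4,10,7,11,12]

pivot = arr[6] = 11; i = -1
j=0: arr[0]=8 ≤ 11 → i=0, swap arr[0],arr[0] (no change) → [8,3,4,12,10,7,11]
j=1: arr[1]=3 ≤ 11 → i=1, swap arr[1],arr[1] (no change) → [8,3,4,12,10,7,11]
j=2: arr[2]=4 ≤ 11 → i=2, swap arr[2],arr[2] (no change) → [8,3,4,12,10,7,11]
j=3: arr[3]=12 > 11 → no swap
j=4: arr[4]=10 ≤ 11 → i=3, swap arr[3],arr[4] → [8,3,4,10,12,7,11]
j=5: arr[5]=7 ≤ 11 → i=4, swap arr[4],arr[5] → [8,3,4,10,7,12,11]
final swap arr[5],arr[6] → [8,3,4,10,7,11,12]; return 5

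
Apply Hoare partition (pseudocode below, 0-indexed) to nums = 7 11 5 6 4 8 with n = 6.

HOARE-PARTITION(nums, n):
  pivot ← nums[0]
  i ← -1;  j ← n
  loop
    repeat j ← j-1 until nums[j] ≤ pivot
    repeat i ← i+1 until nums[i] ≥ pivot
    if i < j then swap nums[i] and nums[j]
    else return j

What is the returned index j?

pivot=7
j stops at 4 (4), i stops at 0 (7); swap ⇒ 4 11 5 6 7 8
j stops at 3 (6), i stops at 1 (11); swap ⇒ 4 6 5 11 7 8
j stops at 2, i stops at 3; i≥j ⇒ return 2. nums=4 6 5 11 7 8

2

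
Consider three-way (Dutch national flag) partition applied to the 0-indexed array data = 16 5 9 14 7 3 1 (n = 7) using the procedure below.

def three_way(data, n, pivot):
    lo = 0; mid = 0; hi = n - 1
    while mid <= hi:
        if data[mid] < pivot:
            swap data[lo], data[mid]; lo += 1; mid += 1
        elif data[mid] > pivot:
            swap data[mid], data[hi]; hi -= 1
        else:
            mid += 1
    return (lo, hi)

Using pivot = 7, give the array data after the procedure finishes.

1 5 3 7 14 9 16

pivot = 7; lo=0, mid=0, hi=6
data[mid]=16>7: swap data[0],data[6]; hi=5 → 1 5 9 14 7 3 16
data[mid]=1<7: swap data[0],data[0]; lo=1,mid=1 → 1 5 9 14 7 3 16
data[mid]=5<7: swap data[1],data[1]; lo=2,mid=2 → 1 5 9 14 7 3 16
data[mid]=9>7: swap data[2],data[5]; hi=4 → 1 5 3 14 7 9 16
data[mid]=3<7: swap data[2],data[2]; lo=3,mid=3 → 1 5 3 14 7 9 16
data[mid]=14>7: swap data[3],data[4]; hi=3 → 1 5 3 7 14 9 16
data[mid]=7=7: mid=4
end: lo=3, hi=3; data = 1 5 3 7 14 9 16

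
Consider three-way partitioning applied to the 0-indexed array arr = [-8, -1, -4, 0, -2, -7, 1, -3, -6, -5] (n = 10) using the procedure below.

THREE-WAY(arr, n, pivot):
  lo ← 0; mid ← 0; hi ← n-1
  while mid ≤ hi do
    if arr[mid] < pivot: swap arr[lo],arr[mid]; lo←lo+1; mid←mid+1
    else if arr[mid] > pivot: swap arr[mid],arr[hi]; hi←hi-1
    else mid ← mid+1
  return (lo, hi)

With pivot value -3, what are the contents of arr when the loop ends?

pivot = -3; lo=0, mid=0, hi=9
arr[mid]=-8<-3: swap arr[0],arr[0]; lo=1,mid=1 → [-8, -1, -4, 0, -2, -7, 1, -3, -6, -5]
arr[mid]=-1>-3: swap arr[1],arr[9]; hi=8 → [-8, -5, -4, 0, -2, -7, 1, -3, -6, -1]
arr[mid]=-5<-3: swap arr[1],arr[1]; lo=2,mid=2 → [-8, -5, -4, 0, -2, -7, 1, -3, -6, -1]
arr[mid]=-4<-3: swap arr[2],arr[2]; lo=3,mid=3 → [-8, -5, -4, 0, -2, -7, 1, -3, -6, -1]
arr[mid]=0>-3: swap arr[3],arr[8]; hi=7 → [-8, -5, -4, -6, -2, -7, 1, -3, 0, -1]
arr[mid]=-6<-3: swap arr[3],arr[3]; lo=4,mid=4 → [-8, -5, -4, -6, -2, -7, 1, -3, 0, -1]
arr[mid]=-2>-3: swap arr[4],arr[7]; hi=6 → [-8, -5, -4, -6, -3, -7, 1, -2, 0, -1]
arr[mid]=-3=-3: mid=5
arr[mid]=-7<-3: swap arr[4],arr[5]; lo=5,mid=6 → [-8, -5, -4, -6, -7, -3, 1, -2, 0, -1]
arr[mid]=1>-3: swap arr[6],arr[6]; hi=5 → [-8, -5, -4, -6, -7, -3, 1, -2, 0, -1]
end: lo=5, hi=5; arr = [-8, -5, -4, -6, -7, -3, 1, -2, 0, -1]

[-8, -5, -4, -6, -7, -3, 1, -2, 0, -1]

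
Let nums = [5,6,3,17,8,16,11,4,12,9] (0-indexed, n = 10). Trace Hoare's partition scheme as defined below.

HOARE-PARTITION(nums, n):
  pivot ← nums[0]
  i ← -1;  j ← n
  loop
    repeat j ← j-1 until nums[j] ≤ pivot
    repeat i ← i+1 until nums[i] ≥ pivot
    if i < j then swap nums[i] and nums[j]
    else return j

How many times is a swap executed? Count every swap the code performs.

pivot = nums[0] = 5; i = -1, j = 10
j→7 (nums[7]=4≤5), i→0 (nums[0]=5≥5); i<j, swap → [4,6,3,17,8,16,11,5,12,9]
j→2 (nums[2]=3≤5), i→1 (nums[1]=6≥5); i<j, swap → [4,3,6,17,8,16,11,5,12,9]
j→1, i→2; i≥j, return j=1. nums = [4,3,6,17,8,16,11,5,12,9]

2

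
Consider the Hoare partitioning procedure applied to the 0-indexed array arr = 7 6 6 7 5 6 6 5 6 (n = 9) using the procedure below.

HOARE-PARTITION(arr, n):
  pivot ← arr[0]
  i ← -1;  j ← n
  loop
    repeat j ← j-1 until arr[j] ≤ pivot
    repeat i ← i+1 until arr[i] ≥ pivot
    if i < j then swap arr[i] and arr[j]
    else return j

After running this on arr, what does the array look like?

pivot = arr[0] = 7; i = -1, j = 9
j→8 (arr[8]=6≤7), i→0 (arr[0]=7≥7); i<j, swap → 6 6 6 7 5 6 6 5 7
j→7 (arr[7]=5≤7), i→3 (arr[3]=7≥7); i<j, swap → 6 6 6 5 5 6 6 7 7
j→6, i→7; i≥j, return j=6. arr = 6 6 6 5 5 6 6 7 7

6 6 6 5 5 6 6 7 7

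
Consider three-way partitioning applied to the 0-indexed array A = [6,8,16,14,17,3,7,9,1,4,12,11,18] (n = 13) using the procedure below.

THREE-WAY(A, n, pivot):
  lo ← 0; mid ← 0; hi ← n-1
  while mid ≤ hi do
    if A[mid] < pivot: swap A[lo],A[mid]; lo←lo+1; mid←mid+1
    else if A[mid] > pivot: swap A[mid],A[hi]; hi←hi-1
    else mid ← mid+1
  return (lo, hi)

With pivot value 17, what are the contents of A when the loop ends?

pivot = 17; lo=0, mid=0, hi=12
A[mid]=6<17: swap A[0],A[0]; lo=1,mid=1 → [6,8,16,14,17,3,7,9,1,4,12,11,18]
A[mid]=8<17: swap A[1],A[1]; lo=2,mid=2 → [6,8,16,14,17,3,7,9,1,4,12,11,18]
A[mid]=16<17: swap A[2],A[2]; lo=3,mid=3 → [6,8,16,14,17,3,7,9,1,4,12,11,18]
A[mid]=14<17: swap A[3],A[3]; lo=4,mid=4 → [6,8,16,14,17,3,7,9,1,4,12,11,18]
A[mid]=17=17: mid=5
A[mid]=3<17: swap A[4],A[5]; lo=5,mid=6 → [6,8,16,14,3,17,7,9,1,4,12,11,18]
A[mid]=7<17: swap A[5],A[6]; lo=6,mid=7 → [6,8,16,14,3,7,17,9,1,4,12,11,18]
A[mid]=9<17: swap A[6],A[7]; lo=7,mid=8 → [6,8,16,14,3,7,9,17,1,4,12,11,18]
A[mid]=1<17: swap A[7],A[8]; lo=8,mid=9 → [6,8,16,14,3,7,9,1,17,4,12,11,18]
A[mid]=4<17: swap A[8],A[9]; lo=9,mid=10 → [6,8,16,14,3,7,9,1,4,17,12,11,18]
A[mid]=12<17: swap A[9],A[10]; lo=10,mid=11 → [6,8,16,14,3,7,9,1,4,12,17,11,18]
A[mid]=11<17: swap A[10],A[11]; lo=11,mid=12 → [6,8,16,14,3,7,9,1,4,12,11,17,18]
A[mid]=18>17: swap A[12],A[12]; hi=11 → [6,8,16,14,3,7,9,1,4,12,11,17,18]
end: lo=11, hi=11; A = [6,8,16,14,3,7,9,1,4,12,11,17,18]

[6,8,16,14,3,7,9,1,4,12,11,17,18]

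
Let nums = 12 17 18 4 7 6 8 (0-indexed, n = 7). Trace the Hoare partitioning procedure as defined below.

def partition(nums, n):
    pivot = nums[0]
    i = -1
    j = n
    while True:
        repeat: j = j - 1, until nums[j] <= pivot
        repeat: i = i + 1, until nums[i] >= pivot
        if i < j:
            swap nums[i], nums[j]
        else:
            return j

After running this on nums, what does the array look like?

8 6 7 4 18 17 12

pivot=12
j stops at 6 (8), i stops at 0 (12); swap ⇒ 8 17 18 4 7 6 12
j stops at 5 (6), i stops at 1 (17); swap ⇒ 8 6 18 4 7 17 12
j stops at 4 (7), i stops at 2 (18); swap ⇒ 8 6 7 4 18 17 12
j stops at 3, i stops at 4; i≥j ⇒ return 3. nums=8 6 7 4 18 17 12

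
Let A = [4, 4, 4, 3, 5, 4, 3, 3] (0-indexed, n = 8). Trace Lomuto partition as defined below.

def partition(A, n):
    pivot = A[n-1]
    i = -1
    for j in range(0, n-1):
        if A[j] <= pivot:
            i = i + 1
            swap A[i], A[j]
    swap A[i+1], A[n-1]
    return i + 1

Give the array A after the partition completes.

pivot=3, i=-1
j=0: 4>3, skip
j=1: 4>3, skip
j=2: 4>3, skip
j=3: 3≤3, i=0, swap(0,3) ⇒ [3, 4, 4, 4, 5, 4, 3, 3]
j=4: 5>3, skip
j=5: 4>3, skip
j=6: 3≤3, i=1, swap(1,6) ⇒ [3, 3, 4, 4, 5, 4, 4, 3]
swap(2,7) ⇒ [3, 3, 3, 4, 5, 4, 4, 4]; return 2

[3, 3, 3, 4, 5, 4, 4, 4]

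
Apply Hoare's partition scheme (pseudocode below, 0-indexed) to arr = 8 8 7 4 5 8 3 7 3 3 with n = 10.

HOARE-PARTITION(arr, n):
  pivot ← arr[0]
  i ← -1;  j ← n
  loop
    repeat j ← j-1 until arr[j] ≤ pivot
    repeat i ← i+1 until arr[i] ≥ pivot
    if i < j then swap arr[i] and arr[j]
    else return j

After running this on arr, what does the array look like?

3 3 7 4 5 7 3 8 8 8

pivot=8
j stops at 9 (3), i stops at 0 (8); swap ⇒ 3 8 7 4 5 8 3 7 3 8
j stops at 8 (3), i stops at 1 (8); swap ⇒ 3 3 7 4 5 8 3 7 8 8
j stops at 7 (7), i stops at 5 (8); swap ⇒ 3 3 7 4 5 7 3 8 8 8
j stops at 6, i stops at 7; i≥j ⇒ return 6. arr=3 3 7 4 5 7 3 8 8 8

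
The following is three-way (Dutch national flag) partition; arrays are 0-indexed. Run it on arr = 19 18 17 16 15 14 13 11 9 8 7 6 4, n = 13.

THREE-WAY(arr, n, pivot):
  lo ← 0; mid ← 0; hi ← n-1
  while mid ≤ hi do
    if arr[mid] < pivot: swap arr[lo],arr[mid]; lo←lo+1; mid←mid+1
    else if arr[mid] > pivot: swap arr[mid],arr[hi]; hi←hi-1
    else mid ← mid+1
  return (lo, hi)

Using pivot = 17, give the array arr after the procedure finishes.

4 6 16 15 14 13 11 9 8 7 17 18 19

pivot = 17; lo=0, mid=0, hi=12
arr[mid]=19>17: swap arr[0],arr[12]; hi=11 → 4 18 17 16 15 14 13 11 9 8 7 6 19
arr[mid]=4<17: swap arr[0],arr[0]; lo=1,mid=1 → 4 18 17 16 15 14 13 11 9 8 7 6 19
arr[mid]=18>17: swap arr[1],arr[11]; hi=10 → 4 6 17 16 15 14 13 11 9 8 7 18 19
arr[mid]=6<17: swap arr[1],arr[1]; lo=2,mid=2 → 4 6 17 16 15 14 13 11 9 8 7 18 19
arr[mid]=17=17: mid=3
arr[mid]=16<17: swap arr[2],arr[3]; lo=3,mid=4 → 4 6 16 17 15 14 13 11 9 8 7 18 19
arr[mid]=15<17: swap arr[3],arr[4]; lo=4,mid=5 → 4 6 16 15 17 14 13 11 9 8 7 18 19
arr[mid]=14<17: swap arr[4],arr[5]; lo=5,mid=6 → 4 6 16 15 14 17 13 11 9 8 7 18 19
arr[mid]=13<17: swap arr[5],arr[6]; lo=6,mid=7 → 4 6 16 15 14 13 17 11 9 8 7 18 19
arr[mid]=11<17: swap arr[6],arr[7]; lo=7,mid=8 → 4 6 16 15 14 13 11 17 9 8 7 18 19
arr[mid]=9<17: swap arr[7],arr[8]; lo=8,mid=9 → 4 6 16 15 14 13 11 9 17 8 7 18 19
arr[mid]=8<17: swap arr[8],arr[9]; lo=9,mid=10 → 4 6 16 15 14 13 11 9 8 17 7 18 19
arr[mid]=7<17: swap arr[9],arr[10]; lo=10,mid=11 → 4 6 16 15 14 13 11 9 8 7 17 18 19
end: lo=10, hi=10; arr = 4 6 16 15 14 13 11 9 8 7 17 18 19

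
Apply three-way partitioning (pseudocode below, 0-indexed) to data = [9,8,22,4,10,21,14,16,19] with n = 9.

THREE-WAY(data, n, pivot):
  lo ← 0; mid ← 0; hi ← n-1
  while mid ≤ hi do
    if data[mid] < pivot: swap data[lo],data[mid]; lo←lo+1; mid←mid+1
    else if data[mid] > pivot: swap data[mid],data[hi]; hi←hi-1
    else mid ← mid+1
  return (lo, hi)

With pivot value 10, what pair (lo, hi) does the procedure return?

(3, 3)

pivot = 10; lo=0, mid=0, hi=8
data[mid]=9<10: swap data[0],data[0]; lo=1,mid=1 → [9,8,22,4,10,21,14,16,19]
data[mid]=8<10: swap data[1],data[1]; lo=2,mid=2 → [9,8,22,4,10,21,14,16,19]
data[mid]=22>10: swap data[2],data[8]; hi=7 → [9,8,19,4,10,21,14,16,22]
data[mid]=19>10: swap data[2],data[7]; hi=6 → [9,8,16,4,10,21,14,19,22]
data[mid]=16>10: swap data[2],data[6]; hi=5 → [9,8,14,4,10,21,16,19,22]
data[mid]=14>10: swap data[2],data[5]; hi=4 → [9,8,21,4,10,14,16,19,22]
data[mid]=21>10: swap data[2],data[4]; hi=3 → [9,8,10,4,21,14,16,19,22]
data[mid]=10=10: mid=3
data[mid]=4<10: swap data[2],data[3]; lo=3,mid=4 → [9,8,4,10,21,14,16,19,22]
end: lo=3, hi=3; data = [9,8,4,10,21,14,16,19,22]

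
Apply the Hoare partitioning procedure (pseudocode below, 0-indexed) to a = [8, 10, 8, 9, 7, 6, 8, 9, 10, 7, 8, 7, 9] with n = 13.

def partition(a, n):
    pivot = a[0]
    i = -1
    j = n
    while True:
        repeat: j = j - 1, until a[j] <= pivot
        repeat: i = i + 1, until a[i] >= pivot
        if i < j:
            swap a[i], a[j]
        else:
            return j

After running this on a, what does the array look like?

[7, 8, 7, 8, 7, 6, 9, 9, 10, 8, 10, 8, 9]

pivot=8
j stops at 11 (7), i stops at 0 (8); swap ⇒ [7, 10, 8, 9, 7, 6, 8, 9, 10, 7, 8, 8, 9]
j stops at 10 (8), i stops at 1 (10); swap ⇒ [7, 8, 8, 9, 7, 6, 8, 9, 10, 7, 10, 8, 9]
j stops at 9 (7), i stops at 2 (8); swap ⇒ [7, 8, 7, 9, 7, 6, 8, 9, 10, 8, 10, 8, 9]
j stops at 6 (8), i stops at 3 (9); swap ⇒ [7, 8, 7, 8, 7, 6, 9, 9, 10, 8, 10, 8, 9]
j stops at 5, i stops at 6; i≥j ⇒ return 5. a=[7, 8, 7, 8, 7, 6, 9, 9, 10, 8, 10, 8, 9]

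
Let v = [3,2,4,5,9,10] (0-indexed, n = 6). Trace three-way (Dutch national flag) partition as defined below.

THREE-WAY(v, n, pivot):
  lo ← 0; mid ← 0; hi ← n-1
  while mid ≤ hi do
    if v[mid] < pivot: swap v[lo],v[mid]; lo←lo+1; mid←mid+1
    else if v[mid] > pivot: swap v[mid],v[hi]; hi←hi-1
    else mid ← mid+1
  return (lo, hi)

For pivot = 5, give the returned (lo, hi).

lo=0 mid=0 hi=5
3<5: swap(0,0), lo=1 mid=1 ⇒ [3,2,4,5,9,10]
2<5: swap(1,1), lo=2 mid=2 ⇒ [3,2,4,5,9,10]
4<5: swap(2,2), lo=3 mid=3 ⇒ [3,2,4,5,9,10]
5=5: mid=4
9>5: swap(4,5), hi=4 ⇒ [3,2,4,5,10,9]
10>5: swap(4,4), hi=3 ⇒ [3,2,4,5,10,9]
done. lo=3 hi=3; v=[3,2,4,5,10,9]

(3, 3)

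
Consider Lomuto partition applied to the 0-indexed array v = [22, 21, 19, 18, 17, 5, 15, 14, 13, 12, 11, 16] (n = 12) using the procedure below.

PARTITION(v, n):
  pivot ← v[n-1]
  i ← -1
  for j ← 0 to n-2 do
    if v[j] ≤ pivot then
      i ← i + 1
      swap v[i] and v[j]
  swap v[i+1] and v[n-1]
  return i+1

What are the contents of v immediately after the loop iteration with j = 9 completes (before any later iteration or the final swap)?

[5, 15, 14, 13, 12, 22, 21, 19, 18, 17, 11, 16]

pivot=16, i=-1
j=0: 22>16, skip
j=1: 21>16, skip
j=2: 19>16, skip
j=3: 18>16, skip
j=4: 17>16, skip
j=5: 5≤16, i=0, swap(0,5) ⇒ [5, 21, 19, 18, 17, 22, 15, 14, 13, 12, 11, 16]
j=6: 15≤16, i=1, swap(1,6) ⇒ [5, 15, 19, 18, 17, 22, 21, 14, 13, 12, 11, 16]
j=7: 14≤16, i=2, swap(2,7) ⇒ [5, 15, 14, 18, 17, 22, 21, 19, 13, 12, 11, 16]
j=8: 13≤16, i=3, swap(3,8) ⇒ [5, 15, 14, 13, 17, 22, 21, 19, 18, 12, 11, 16]
j=9: 12≤16, i=4, swap(4,9) ⇒ [5, 15, 14, 13, 12, 22, 21, 19, 18, 17, 11, 16]
(after j=9) v = [5, 15, 14, 13, 12, 22, 21, 19, 18, 17, 11, 16]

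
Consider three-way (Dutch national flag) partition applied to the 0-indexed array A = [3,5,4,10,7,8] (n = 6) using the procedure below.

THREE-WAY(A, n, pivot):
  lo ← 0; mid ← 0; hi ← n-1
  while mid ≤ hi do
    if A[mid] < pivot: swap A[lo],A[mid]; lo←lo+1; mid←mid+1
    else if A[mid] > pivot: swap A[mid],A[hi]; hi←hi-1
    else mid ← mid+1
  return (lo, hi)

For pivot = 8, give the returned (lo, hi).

(4, 4)

pivot = 8; lo=0, mid=0, hi=5
A[mid]=3<8: swap A[0],A[0]; lo=1,mid=1 → [3,5,4,10,7,8]
A[mid]=5<8: swap A[1],A[1]; lo=2,mid=2 → [3,5,4,10,7,8]
A[mid]=4<8: swap A[2],A[2]; lo=3,mid=3 → [3,5,4,10,7,8]
A[mid]=10>8: swap A[3],A[5]; hi=4 → [3,5,4,8,7,10]
A[mid]=8=8: mid=4
A[mid]=7<8: swap A[3],A[4]; lo=4,mid=5 → [3,5,4,7,8,10]
end: lo=4, hi=4; A = [3,5,4,7,8,10]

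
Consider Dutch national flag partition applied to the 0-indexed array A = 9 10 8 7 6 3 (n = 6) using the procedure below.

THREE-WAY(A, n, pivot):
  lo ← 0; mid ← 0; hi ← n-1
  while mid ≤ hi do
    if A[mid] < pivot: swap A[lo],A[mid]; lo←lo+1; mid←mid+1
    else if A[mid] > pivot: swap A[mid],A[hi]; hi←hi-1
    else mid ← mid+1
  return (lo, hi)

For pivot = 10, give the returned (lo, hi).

(5, 5)

lo=0 mid=0 hi=5
9<10: swap(0,0), lo=1 mid=1 ⇒ 9 10 8 7 6 3
10=10: mid=2
8<10: swap(1,2), lo=2 mid=3 ⇒ 9 8 10 7 6 3
7<10: swap(2,3), lo=3 mid=4 ⇒ 9 8 7 10 6 3
6<10: swap(3,4), lo=4 mid=5 ⇒ 9 8 7 6 10 3
3<10: swap(4,5), lo=5 mid=6 ⇒ 9 8 7 6 3 10
done. lo=5 hi=5; A=9 8 7 6 3 10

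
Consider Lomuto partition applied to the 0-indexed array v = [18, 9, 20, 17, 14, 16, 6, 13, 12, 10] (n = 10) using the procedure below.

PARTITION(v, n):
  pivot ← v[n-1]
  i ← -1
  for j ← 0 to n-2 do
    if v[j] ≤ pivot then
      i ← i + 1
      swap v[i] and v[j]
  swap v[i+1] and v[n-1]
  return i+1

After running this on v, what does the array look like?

pivot = v[9] = 10; i = -1
j=0: v[0]=18 > 10 → no swap
j=1: v[1]=9 ≤ 10 → i=0, swap v[0],v[1] → [9, 18, 20, 17, 14, 16, 6, 13, 12, 10]
j=2: v[2]=20 > 10 → no swap
j=3: v[3]=17 > 10 → no swap
j=4: v[4]=14 > 10 → no swap
j=5: v[5]=16 > 10 → no swap
j=6: v[6]=6 ≤ 10 → i=1, swap v[1],v[6] → [9, 6, 20, 17, 14, 16, 18, 13, 12, 10]
j=7: v[7]=13 > 10 → no swap
j=8: v[8]=12 > 10 → no swap
final swap v[2],v[9] → [9, 6, 10, 17, 14, 16, 18, 13, 12, 20]; return 2

[9, 6, 10, 17, 14, 16, 18, 13, 12, 20]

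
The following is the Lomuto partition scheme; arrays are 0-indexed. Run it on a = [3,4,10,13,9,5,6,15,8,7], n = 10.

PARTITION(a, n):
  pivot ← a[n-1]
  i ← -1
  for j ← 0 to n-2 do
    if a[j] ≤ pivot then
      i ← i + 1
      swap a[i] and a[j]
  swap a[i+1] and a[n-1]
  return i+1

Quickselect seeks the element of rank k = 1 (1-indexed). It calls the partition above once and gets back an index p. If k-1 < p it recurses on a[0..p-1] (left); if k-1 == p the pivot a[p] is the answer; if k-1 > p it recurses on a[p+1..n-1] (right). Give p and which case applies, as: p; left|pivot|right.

4; left

pivot=7, i=-1
j=0: 3≤7, i=0, swap(0,0) ⇒ [3,4,10,13,9,5,6,15,8,7]
j=1: 4≤7, i=1, swap(1,1) ⇒ [3,4,10,13,9,5,6,15,8,7]
j=2: 10>7, skip
j=3: 13>7, skip
j=4: 9>7, skip
j=5: 5≤7, i=2, swap(2,5) ⇒ [3,4,5,13,9,10,6,15,8,7]
j=6: 6≤7, i=3, swap(3,6) ⇒ [3,4,5,6,9,10,13,15,8,7]
j=7: 15>7, skip
j=8: 8>7, skip
swap(4,9) ⇒ [3,4,5,6,7,10,13,15,8,9]; return 4
p = 4; k-1 = 0 < 4 ⇒ left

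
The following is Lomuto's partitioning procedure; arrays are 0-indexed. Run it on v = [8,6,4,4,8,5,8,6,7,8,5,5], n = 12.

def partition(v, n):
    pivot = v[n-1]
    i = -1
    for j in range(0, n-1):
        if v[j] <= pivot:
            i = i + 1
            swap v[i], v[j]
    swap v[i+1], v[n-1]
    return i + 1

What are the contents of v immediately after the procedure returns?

[4,4,5,5,5,8,8,6,7,8,6,8]

pivot = v[11] = 5; i = -1
j=0: v[0]=8 > 5 → no swap
j=1: v[1]=6 > 5 → no swap
j=2: v[2]=4 ≤ 5 → i=0, swap v[0],v[2] → [4,6,8,4,8,5,8,6,7,8,5,5]
j=3: v[3]=4 ≤ 5 → i=1, swap v[1],v[3] → [4,4,8,6,8,5,8,6,7,8,5,5]
j=4: v[4]=8 > 5 → no swap
j=5: v[5]=5 ≤ 5 → i=2, swap v[2],v[5] → [4,4,5,6,8,8,8,6,7,8,5,5]
j=6: v[6]=8 > 5 → no swap
j=7: v[7]=6 > 5 → no swap
j=8: v[8]=7 > 5 → no swap
j=9: v[9]=8 > 5 → no swap
j=10: v[10]=5 ≤ 5 → i=3, swap v[3],v[10] → [4,4,5,5,8,8,8,6,7,8,6,5]
final swap v[4],v[11] → [4,4,5,5,5,8,8,6,7,8,6,8]; return 4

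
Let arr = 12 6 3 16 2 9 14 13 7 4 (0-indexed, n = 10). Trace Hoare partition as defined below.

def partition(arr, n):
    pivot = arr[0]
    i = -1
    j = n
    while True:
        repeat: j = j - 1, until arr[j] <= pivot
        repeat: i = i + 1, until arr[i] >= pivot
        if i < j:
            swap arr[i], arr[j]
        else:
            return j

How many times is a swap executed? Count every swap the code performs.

2

pivot = arr[0] = 12; i = -1, j = 10
j→9 (arr[9]=4≤12), i→0 (arr[0]=12≥12); i<j, swap → 4 6 3 16 2 9 14 13 7 12
j→8 (arr[8]=7≤12), i→3 (arr[3]=16≥12); i<j, swap → 4 6 3 7 2 9 14 13 16 12
j→5, i→6; i≥j, return j=5. arr = 4 6 3 7 2 9 14 13 16 12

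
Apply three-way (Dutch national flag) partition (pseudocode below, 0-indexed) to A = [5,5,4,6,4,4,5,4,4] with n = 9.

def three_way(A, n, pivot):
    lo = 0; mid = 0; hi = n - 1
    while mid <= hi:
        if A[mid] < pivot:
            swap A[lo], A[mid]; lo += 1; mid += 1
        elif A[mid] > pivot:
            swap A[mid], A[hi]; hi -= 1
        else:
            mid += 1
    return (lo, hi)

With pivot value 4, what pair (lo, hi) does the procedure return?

(0, 4)

lo=0 mid=0 hi=8
5>4: swap(0,8), hi=7 ⇒ [4,5,4,6,4,4,5,4,5]
4=4: mid=1
5>4: swap(1,7), hi=6 ⇒ [4,4,4,6,4,4,5,5,5]
4=4: mid=2
4=4: mid=3
6>4: swap(3,6), hi=5 ⇒ [4,4,4,5,4,4,6,5,5]
5>4: swap(3,5), hi=4 ⇒ [4,4,4,4,4,5,6,5,5]
4=4: mid=4
4=4: mid=5
done. lo=0 hi=4; A=[4,4,4,4,4,5,6,5,5]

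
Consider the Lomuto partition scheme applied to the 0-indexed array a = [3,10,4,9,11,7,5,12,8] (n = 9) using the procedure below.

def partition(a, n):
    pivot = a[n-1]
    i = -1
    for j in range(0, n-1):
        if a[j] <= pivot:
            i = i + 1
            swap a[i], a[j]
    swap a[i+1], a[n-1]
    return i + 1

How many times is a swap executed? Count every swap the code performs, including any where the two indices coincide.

pivot = a[8] = 8; i = -1
j=0: a[0]=3 ≤ 8 → i=0, swap a[0],a[0] (no change) → [3,10,4,9,11,7,5,12,8]
j=1: a[1]=10 > 8 → no swap
j=2: a[2]=4 ≤ 8 → i=1, swap a[1],a[2] → [3,4,10,9,11,7,5,12,8]
j=3: a[3]=9 > 8 → no swap
j=4: a[4]=11 > 8 → no swap
j=5: a[5]=7 ≤ 8 → i=2, swap a[2],a[5] → [3,4,7,9,11,10,5,12,8]
j=6: a[6]=5 ≤ 8 → i=3, swap a[3],a[6] → [3,4,7,5,11,10,9,12,8]
j=7: a[7]=12 > 8 → no swap
final swap a[4],a[8] → [3,4,7,5,8,10,9,12,11]; return 4

5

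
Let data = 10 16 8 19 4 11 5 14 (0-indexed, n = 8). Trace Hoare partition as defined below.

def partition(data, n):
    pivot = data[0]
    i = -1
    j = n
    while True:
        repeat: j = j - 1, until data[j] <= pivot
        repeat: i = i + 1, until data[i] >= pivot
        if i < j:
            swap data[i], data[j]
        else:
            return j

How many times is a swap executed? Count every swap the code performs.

pivot = data[0] = 10; i = -1, j = 8
j→6 (data[6]=5≤10), i→0 (data[0]=10≥10); i<j, swap → 5 16 8 19 4 11 10 14
j→4 (data[4]=4≤10), i→1 (data[1]=16≥10); i<j, swap → 5 4 8 19 16 11 10 14
j→2, i→3; i≥j, return j=2. data = 5 4 8 19 16 11 10 14

2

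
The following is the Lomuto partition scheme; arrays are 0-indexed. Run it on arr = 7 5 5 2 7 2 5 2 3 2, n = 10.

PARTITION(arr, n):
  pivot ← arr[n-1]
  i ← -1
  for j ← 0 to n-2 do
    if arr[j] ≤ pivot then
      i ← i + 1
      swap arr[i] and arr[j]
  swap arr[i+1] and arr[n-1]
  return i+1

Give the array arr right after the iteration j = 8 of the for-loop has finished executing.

2 2 2 7 7 5 5 5 3 2

pivot=2, i=-1
j=0: 7>2, skip
j=1: 5>2, skip
j=2: 5>2, skip
j=3: 2≤2, i=0, swap(0,3) ⇒ 2 5 5 7 7 2 5 2 3 2
j=4: 7>2, skip
j=5: 2≤2, i=1, swap(1,5) ⇒ 2 2 5 7 7 5 5 2 3 2
j=6: 5>2, skip
j=7: 2≤2, i=2, swap(2,7) ⇒ 2 2 2 7 7 5 5 5 3 2
j=8: 3>2, skip
(after j=8) arr = 2 2 2 7 7 5 5 5 3 2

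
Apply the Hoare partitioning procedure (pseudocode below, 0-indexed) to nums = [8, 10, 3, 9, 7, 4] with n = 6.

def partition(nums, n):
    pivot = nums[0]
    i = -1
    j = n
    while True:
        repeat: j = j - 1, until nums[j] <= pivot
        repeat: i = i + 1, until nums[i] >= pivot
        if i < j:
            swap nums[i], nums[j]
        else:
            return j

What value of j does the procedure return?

2

pivot=8
j stops at 5 (4), i stops at 0 (8); swap ⇒ [4, 10, 3, 9, 7, 8]
j stops at 4 (7), i stops at 1 (10); swap ⇒ [4, 7, 3, 9, 10, 8]
j stops at 2, i stops at 3; i≥j ⇒ return 2. nums=[4, 7, 3, 9, 10, 8]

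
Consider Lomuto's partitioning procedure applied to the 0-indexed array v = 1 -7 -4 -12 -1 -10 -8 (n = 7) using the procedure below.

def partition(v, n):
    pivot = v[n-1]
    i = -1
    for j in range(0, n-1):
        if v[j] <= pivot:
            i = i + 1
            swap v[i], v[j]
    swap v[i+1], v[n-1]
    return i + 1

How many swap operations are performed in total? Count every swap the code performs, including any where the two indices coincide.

pivot = v[6] = -8; i = -1
j=0: v[0]=1 > -8 → no swap
j=1: v[1]=-7 > -8 → no swap
j=2: v[2]=-4 > -8 → no swap
j=3: v[3]=-12 ≤ -8 → i=0, swap v[0],v[3] → -12 -7 -4 1 -1 -10 -8
j=4: v[4]=-1 > -8 → no swap
j=5: v[5]=-10 ≤ -8 → i=1, swap v[1],v[5] → -12 -10 -4 1 -1 -7 -8
final swap v[2],v[6] → -12 -10 -8 1 -1 -7 -4; return 2

3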